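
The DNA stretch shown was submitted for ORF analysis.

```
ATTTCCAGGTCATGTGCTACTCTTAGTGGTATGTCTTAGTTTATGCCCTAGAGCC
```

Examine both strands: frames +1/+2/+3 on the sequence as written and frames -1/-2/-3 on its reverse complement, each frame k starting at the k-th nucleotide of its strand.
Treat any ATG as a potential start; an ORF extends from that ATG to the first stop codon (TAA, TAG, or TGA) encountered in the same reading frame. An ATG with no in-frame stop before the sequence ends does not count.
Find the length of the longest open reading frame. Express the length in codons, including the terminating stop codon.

5

Reverse complement (5'→3'): GGCTCTAGGGCATAAACTAAGACATACCACTAAGAGTAGCACATGACCTGGAAAT
Frame +1: ATT TCC AGG TCA TGT GCT ACT CTT AGT GGT ATG TCT TAG TTT ATG CCC TAG AGC — ATG at 31, stop TAG at 37 → 9 nt; ATG at 43, stop TAG at 49 → 9 nt.
Frame +2: TTT CCA GGT CAT GTG CTA CTC TTA GTG GTA TGT CTT AGT TTA TGC CCT AGA GCC — no ATG→stop ORF.
Frame +3: TTC CAG GTC ATG TGC TAC TCT TAG TGG TAT GTC TTA GTT TAT GCC CTA GAG — ATG at 12, stop TAG at 24 → 15 nt.
Frame -1: GGC TCT AGG GCA TAA ACT AAG ACA TAC CAC TAA GAG TAG CAC ATG ACC TGG AAA — no ATG→stop ORF.
Frame -2: GCT CTA GGG CAT AAA CTA AGA CAT ACC ACT AAG AGT AGC ACA TGA CCT GGA AAT — no ATG→stop ORF.
Frame -3: CTC TAG GGC ATA AAC TAA GAC ATA CCA CTA AGA GTA GCA CAT GAC CTG GAA — no ATG→stop ORF.
Longest: frame +3, positions 12–26, 15 nt = 5 codons = 4 aa. → 5 codons.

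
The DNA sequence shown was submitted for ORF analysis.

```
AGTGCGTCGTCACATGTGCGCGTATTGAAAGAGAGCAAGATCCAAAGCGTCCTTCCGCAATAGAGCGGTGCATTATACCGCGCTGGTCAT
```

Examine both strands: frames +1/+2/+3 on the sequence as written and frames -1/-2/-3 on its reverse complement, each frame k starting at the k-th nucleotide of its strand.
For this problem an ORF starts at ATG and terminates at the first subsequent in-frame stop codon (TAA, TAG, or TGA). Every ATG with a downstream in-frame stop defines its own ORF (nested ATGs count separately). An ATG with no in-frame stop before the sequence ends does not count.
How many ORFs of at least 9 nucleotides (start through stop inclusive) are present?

Reverse complement (5'→3'): ATGACCAGCGCGGTATAATGCACCGCTCTATTGCGGAAGGACGCTTTGGATCTTGCTCTCTTTCAATACGCGCACATGTGACGACGCACT
Frame +1: AGT GCG TCG TCA CAT GTG CGC GTA TTG AAA GAG AGC AAG ATC CAA AGC GTC CTT CCG CAA TAG AGC GGT GCA TTA TAC CGC GCT GGT CAT — no ATG→stop ORF.
Frame +2: GTG CGT CGT CAC ATG TGC GCG TAT TGA AAG AGA GCA AGA TCC AAA GCG TCC TTC CGC AAT AGA GCG GTG CAT TAT ACC GCG CTG GTC — ATG at 14, stop TGA at 26 → 15 nt.
Frame +3: TGC GTC GTC ACA TGT GCG CGT ATT GAA AGA GAG CAA GAT CCA AAG CGT CCT TCC GCA ATA GAG CGG TGC ATT ATA CCG CGC TGG TCA — no ATG→stop ORF.
Frame -1: ATG ACC AGC GCG GTA TAA TGC ACC GCT CTA TTG CGG AAG GAC GCT TTG GAT CTT GCT CTC TTT CAA TAC GCG CAC ATG TGA CGA CGC ACT — ATG at 1, stop TAA at 16 → 18 nt; ATG at 76, stop TGA at 79 → 6 nt.
Frame -2: TGA CCA GCG CGG TAT AAT GCA CCG CTC TAT TGC GGA AGG ACG CTT TGG ATC TTG CTC TCT TTC AAT ACG CGC ACA TGT GAC GAC GCA — no ATG→stop ORF.
Frame -3: GAC CAG CGC GGT ATA ATG CAC CGC TCT ATT GCG GAA GGA CGC TTT GGA TCT TGC TCT CTT TCA ATA CGC GCA CAT GTG ACG ACG CAC — no ATG→stop ORF.
ORFs ≥ 9 nucleotides: frame +2 14–28 (15 nucleotides), frame -1 1–18 (18 nucleotides). Count = 2.

2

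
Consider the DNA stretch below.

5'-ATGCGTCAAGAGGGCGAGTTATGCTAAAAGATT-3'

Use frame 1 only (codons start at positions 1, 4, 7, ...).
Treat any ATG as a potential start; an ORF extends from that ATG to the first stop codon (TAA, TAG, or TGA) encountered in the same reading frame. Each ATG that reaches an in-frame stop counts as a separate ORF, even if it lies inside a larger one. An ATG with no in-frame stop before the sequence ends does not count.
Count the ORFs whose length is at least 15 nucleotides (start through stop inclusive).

Frame 1: ATG CGT CAA GAG GGC GAG TTA TGC TAA AAG ATT — ATG at 1, stop TAA at 25 → 27 nt.
ORFs ≥ 15 nucleotides: frame 1 1–27 (27 nucleotides). Count = 1.

1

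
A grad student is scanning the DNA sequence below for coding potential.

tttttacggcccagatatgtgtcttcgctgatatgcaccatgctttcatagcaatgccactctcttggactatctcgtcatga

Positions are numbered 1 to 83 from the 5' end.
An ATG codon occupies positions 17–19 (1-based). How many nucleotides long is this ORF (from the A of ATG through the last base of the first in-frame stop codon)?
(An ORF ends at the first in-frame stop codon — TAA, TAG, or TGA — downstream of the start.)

Codons from position 17: ATG (17–19), TGT (20–22), CTT (23–25), CGC (26–28), TGA (29–31).
TGA is the first in-frame stop; ORF spans 17–31, 15 nucleotides.

15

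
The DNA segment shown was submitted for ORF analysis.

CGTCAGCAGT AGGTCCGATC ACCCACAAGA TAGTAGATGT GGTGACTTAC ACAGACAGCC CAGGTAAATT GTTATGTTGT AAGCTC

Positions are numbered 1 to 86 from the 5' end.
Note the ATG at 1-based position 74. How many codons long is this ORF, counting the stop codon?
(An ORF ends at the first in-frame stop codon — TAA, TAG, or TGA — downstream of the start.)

3

Codons from position 74: ATG (74–76), TTG (77–79), TAA (80–82).
TAA is the first in-frame stop; that's 3 codons including the stop.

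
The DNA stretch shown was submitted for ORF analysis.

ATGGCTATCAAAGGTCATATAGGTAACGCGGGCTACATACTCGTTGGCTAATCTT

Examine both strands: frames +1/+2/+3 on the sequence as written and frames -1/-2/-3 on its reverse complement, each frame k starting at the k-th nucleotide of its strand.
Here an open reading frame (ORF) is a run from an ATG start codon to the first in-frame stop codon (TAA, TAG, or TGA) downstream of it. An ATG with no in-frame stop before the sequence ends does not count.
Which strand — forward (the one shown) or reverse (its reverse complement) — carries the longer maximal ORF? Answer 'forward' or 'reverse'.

forward

Reverse complement (5'→3'): AAGATTAGCCAACGAGTATGTAGCCCGCGTTACCTATATGACCTTTGATAGCCAT
Frame +1: ATG GCT ATC AAA GGT CAT ATA GGT AAC GCG GGC TAC ATA CTC GTT GGC TAA TCT — ATG at 1, stop TAA at 49 → 51 nt.
Frame +2: TGG CTA TCA AAG GTC ATA TAG GTA ACG CGG GCT ACA TAC TCG TTG GCT AAT CTT — no ATG→stop ORF.
Frame +3: GGC TAT CAA AGG TCA TAT AGG TAA CGC GGG CTA CAT ACT CGT TGG CTA ATC — no ATG→stop ORF.
Frame -1: AAG ATT AGC CAA CGA GTA TGT AGC CCG CGT TAC CTA TAT GAC CTT TGA TAG CCA — no ATG→stop ORF.
Frame -2: AGA TTA GCC AAC GAG TAT GTA GCC CGC GTT ACC TAT ATG ACC TTT GAT AGC CAT — no ATG→stop ORF.
Frame -3: GAT TAG CCA ACG AGT ATG TAG CCC GCG TTA CCT ATA TGA CCT TTG ATA GCC — ATG at 18, stop TAG at 21 → 6 nt.
Forward-strand max 51 nt; reverse-strand max 6 nt. The forward strand has the longer ORF.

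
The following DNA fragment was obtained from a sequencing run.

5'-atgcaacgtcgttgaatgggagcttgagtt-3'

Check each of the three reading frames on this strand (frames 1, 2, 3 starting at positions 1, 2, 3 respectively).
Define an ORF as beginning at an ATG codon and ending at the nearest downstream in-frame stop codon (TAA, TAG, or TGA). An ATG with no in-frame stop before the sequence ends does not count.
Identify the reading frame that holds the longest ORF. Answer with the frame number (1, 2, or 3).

1

Frame 1: ATG CAA CGT CGT TGA ATG GGA GCT TGA GTT — ATG at 1, stop TGA at 13 → 15 nt; ATG at 16, stop TGA at 25 → 12 nt.
Frame 2: TGC AAC GTC GTT GAA TGG GAG CTT GAG — no ATG→stop ORF.
Frame 3: GCA ACG TCG TTG AAT GGG AGC TTG AGT — no ATG→stop ORF.
Longest ORF is 15 nt in frame 1 (positions 1–15).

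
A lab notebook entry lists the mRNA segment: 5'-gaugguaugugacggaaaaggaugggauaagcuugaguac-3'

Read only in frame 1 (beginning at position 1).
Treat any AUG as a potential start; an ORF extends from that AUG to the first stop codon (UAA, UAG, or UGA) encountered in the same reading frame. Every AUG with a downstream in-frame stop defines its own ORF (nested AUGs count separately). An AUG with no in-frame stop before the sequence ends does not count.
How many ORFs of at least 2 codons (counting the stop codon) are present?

Frame 1: GAU GGU AUG UGA CGG AAA AGG AUG GGA UAA GCU UGA GUA — AUG at 7, stop UGA at 10 → 6 nt; AUG at 22, stop UAA at 28 → 9 nt.
ORFs ≥ 2 codons: frame 1 7–12 (2 codons), frame 1 22–30 (3 codons). Count = 2.

2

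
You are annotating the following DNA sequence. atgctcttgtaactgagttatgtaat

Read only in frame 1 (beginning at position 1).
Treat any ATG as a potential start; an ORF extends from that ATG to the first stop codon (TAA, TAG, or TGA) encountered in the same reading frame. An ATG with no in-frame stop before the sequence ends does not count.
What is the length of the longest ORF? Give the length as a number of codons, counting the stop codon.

4

Frame 1: ATG CTC TTG TAA CTG AGT TAT GTA — ATG at 1, stop TAA at 10 → 12 nt.
Longest: frame 1, positions 1–12, 12 nt = 4 codons = 3 aa. → 4 codons.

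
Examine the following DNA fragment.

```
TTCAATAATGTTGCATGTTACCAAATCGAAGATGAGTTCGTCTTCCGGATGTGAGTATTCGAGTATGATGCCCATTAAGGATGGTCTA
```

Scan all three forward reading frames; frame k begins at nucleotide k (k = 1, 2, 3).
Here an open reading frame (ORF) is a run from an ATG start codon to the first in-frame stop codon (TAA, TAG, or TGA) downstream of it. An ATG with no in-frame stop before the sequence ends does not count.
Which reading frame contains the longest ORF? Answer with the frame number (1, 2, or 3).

Frame 1: TTC AAT AAT GTT GCA TGT TAC CAA ATC GAA GAT GAG TTC GTC TTC CGG ATG TGA GTA TTC GAG TAT GAT GCC CAT TAA GGA TGG TCT — ATG at 49, stop TGA at 52 → 6 nt.
Frame 2: TCA ATA ATG TTG CAT GTT ACC AAA TCG AAG ATG AGT TCG TCT TCC GGA TGT GAG TAT TCG AGT ATG ATG CCC ATT AAG GAT GGT CTA — no ATG→stop ORF.
Frame 3: CAA TAA TGT TGC ATG TTA CCA AAT CGA AGA TGA GTT CGT CTT CCG GAT GTG AGT ATT CGA GTA TGA TGC CCA TTA AGG ATG GTC — ATG at 15, stop TGA at 33 → 21 nt.
Longest ORF is 21 nt in frame 3 (positions 15–35).

3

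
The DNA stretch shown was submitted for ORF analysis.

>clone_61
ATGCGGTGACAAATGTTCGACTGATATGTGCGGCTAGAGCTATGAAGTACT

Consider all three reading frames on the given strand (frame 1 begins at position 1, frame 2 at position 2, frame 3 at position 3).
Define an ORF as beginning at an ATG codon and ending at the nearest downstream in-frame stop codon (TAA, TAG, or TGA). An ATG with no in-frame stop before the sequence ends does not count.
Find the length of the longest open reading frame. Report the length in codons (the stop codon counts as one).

Frame 1: ATG CGG TGA CAA ATG TTC GAC TGA TAT GTG CGG CTA GAG CTA TGA AGT ACT — ATG at 1, stop TGA at 7 → 9 nt; ATG at 13, stop TGA at 22 → 12 nt.
Frame 2: TGC GGT GAC AAA TGT TCG ACT GAT ATG TGC GGC TAG AGC TAT GAA GTA — ATG at 26, stop TAG at 35 → 12 nt.
Frame 3: GCG GTG ACA AAT GTT CGA CTG ATA TGT GCG GCT AGA GCT ATG AAG TAC — no ATG→stop ORF.
Longest: frame 1, positions 13–24, 12 nt = 4 codons = 3 aa. → 4 codons.

4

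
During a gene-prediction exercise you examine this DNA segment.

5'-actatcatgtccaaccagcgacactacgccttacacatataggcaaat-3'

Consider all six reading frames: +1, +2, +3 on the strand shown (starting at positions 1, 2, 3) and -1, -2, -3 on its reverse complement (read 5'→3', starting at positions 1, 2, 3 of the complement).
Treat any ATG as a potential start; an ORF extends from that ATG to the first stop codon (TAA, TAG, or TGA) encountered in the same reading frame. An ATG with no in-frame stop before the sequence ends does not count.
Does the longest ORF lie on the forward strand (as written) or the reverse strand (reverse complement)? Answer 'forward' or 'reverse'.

forward

Reverse complement (5'→3'): ATTTGCCTATATGTGTAAGGCGTAGTGTCGCTGGTTGGACATGATAGT
Frame +1: ACT ATC ATG TCC AAC CAG CGA CAC TAC GCC TTA CAC ATA TAG GCA AAT — ATG at 7, stop TAG at 40 → 36 nt.
Frame +2: CTA TCA TGT CCA ACC AGC GAC ACT ACG CCT TAC ACA TAT AGG CAA — no ATG→stop ORF.
Frame +3: TAT CAT GTC CAA CCA GCG ACA CTA CGC CTT ACA CAT ATA GGC AAA — no ATG→stop ORF.
Frame -1: ATT TGC CTA TAT GTG TAA GGC GTA GTG TCG CTG GTT GGA CAT GAT AGT — no ATG→stop ORF.
Frame -2: TTT GCC TAT ATG TGT AAG GCG TAG TGT CGC TGG TTG GAC ATG ATA — ATG at 11, stop TAG at 23 → 15 nt.
Frame -3: TTG CCT ATA TGT GTA AGG CGT AGT GTC GCT GGT TGG ACA TGA TAG — no ATG→stop ORF.
Forward-strand max 36 nt; reverse-strand max 15 nt. The forward strand has the longer ORF.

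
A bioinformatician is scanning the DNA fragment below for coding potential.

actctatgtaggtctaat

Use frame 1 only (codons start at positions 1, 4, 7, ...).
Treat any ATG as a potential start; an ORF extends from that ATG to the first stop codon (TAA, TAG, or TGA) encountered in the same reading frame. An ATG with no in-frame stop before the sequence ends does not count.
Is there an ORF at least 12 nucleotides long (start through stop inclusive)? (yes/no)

no

Frame 1: ACT CTA TGT AGG TCT AAT — no ATG→stop ORF.
Largest ORF found is 0 nucleotides < 12, so no.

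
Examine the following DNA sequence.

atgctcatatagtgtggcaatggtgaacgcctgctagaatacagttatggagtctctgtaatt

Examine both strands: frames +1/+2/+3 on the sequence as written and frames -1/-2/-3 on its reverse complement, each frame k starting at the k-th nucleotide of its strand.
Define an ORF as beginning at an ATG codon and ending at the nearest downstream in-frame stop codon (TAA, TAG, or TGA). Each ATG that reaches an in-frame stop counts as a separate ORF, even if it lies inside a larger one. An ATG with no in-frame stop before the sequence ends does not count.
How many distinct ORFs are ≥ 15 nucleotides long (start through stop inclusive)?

2

Reverse complement (5'→3'): AATTACAGAGACTCCATAACTGTATTCTAGCAGGCGTTCACCATTGCCACACTATATGAGCAT
Frame +1: ATG CTC ATA TAG TGT GGC AAT GGT GAA CGC CTG CTA GAA TAC AGT TAT GGA GTC TCT GTA ATT — ATG at 1, stop TAG at 10 → 12 nt.
Frame +2: TGC TCA TAT AGT GTG GCA ATG GTG AAC GCC TGC TAG AAT ACA GTT ATG GAG TCT CTG TAA — ATG at 20, stop TAG at 35 → 18 nt; ATG at 47, stop TAA at 59 → 15 nt.
Frame +3: GCT CAT ATA GTG TGG CAA TGG TGA ACG CCT GCT AGA ATA CAG TTA TGG AGT CTC TGT AAT — no ATG→stop ORF.
Frame -1: AAT TAC AGA GAC TCC ATA ACT GTA TTC TAG CAG GCG TTC ACC ATT GCC ACA CTA TAT GAG CAT — no ATG→stop ORF.
Frame -2: ATT ACA GAG ACT CCA TAA CTG TAT TCT AGC AGG CGT TCA CCA TTG CCA CAC TAT ATG AGC — no ATG→stop ORF.
Frame -3: TTA CAG AGA CTC CAT AAC TGT ATT CTA GCA GGC GTT CAC CAT TGC CAC ACT ATA TGA GCA — no ATG→stop ORF.
ORFs ≥ 15 nucleotides: frame +2 20–37 (18 nucleotides), frame +2 47–61 (15 nucleotides). Count = 2.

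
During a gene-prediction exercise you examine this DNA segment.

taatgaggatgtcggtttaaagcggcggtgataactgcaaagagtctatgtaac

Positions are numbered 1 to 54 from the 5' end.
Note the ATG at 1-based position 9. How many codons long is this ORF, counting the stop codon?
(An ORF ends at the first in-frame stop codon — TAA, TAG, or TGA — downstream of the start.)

Codons from position 9: ATG (9–11), TCG (12–14), GTT (15–17), TAA (18–20).
TAA is the first in-frame stop; that's 4 codons including the stop.

4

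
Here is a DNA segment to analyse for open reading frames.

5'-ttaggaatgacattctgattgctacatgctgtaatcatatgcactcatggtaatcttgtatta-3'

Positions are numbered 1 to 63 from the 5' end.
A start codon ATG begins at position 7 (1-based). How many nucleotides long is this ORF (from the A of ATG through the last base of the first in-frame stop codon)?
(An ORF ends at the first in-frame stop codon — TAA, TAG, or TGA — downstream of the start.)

Codons from position 7: ATG (7–9), ACA (10–12), TTC (13–15), TGA (16–18).
TGA is the first in-frame stop; ORF spans 7–18, 12 nucleotides.

12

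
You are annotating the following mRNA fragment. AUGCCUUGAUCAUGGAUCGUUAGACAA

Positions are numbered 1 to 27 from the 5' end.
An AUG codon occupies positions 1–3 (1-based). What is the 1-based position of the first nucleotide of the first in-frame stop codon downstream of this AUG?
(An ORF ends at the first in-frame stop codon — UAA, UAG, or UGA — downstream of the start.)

Codons from position 1: AUG (1–3), CCU (4–6), UGA (7–9).
UGA is a stop codon; it begins at position 7.

7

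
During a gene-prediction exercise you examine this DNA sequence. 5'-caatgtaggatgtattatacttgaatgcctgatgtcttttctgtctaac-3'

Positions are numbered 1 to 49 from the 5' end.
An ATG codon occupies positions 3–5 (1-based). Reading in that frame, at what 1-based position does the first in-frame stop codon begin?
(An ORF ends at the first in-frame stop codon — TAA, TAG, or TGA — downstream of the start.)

Codons from position 3: ATG (3–5), TAG (6–8).
TAG is a stop codon; it begins at position 6.

6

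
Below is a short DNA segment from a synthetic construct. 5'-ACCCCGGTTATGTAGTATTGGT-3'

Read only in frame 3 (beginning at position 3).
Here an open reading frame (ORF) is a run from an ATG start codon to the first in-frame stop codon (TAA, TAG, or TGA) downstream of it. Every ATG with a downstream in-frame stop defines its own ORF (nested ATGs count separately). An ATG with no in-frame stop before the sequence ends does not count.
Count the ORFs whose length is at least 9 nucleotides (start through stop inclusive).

Frame 3: CCC GGT TAT GTA GTA TTG — no ATG→stop ORF.
No ORF reaches 9 nucleotides. Count = 0.

0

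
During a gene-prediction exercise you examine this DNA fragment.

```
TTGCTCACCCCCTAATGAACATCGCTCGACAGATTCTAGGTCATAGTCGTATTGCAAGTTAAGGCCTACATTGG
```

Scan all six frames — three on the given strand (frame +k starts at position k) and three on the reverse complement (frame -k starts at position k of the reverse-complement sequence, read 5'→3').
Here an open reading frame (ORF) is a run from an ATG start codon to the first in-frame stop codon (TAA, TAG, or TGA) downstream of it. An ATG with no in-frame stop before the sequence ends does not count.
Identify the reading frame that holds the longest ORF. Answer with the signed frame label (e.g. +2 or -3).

+3

Reverse complement (5'→3'): CCAATGTAGGCCTTAACTTGCAATACGACTATGACCTAGAATCTGTCGAGCGATGTTCATTAGGGGGTGAGCAA
Frame +1: TTG CTC ACC CCC TAA TGA ACA TCG CTC GAC AGA TTC TAG GTC ATA GTC GTA TTG CAA GTT AAG GCC TAC ATT — no ATG→stop ORF.
Frame +2: TGC TCA CCC CCT AAT GAA CAT CGC TCG ACA GAT TCT AGG TCA TAG TCG TAT TGC AAG TTA AGG CCT ACA TTG — no ATG→stop ORF.
Frame +3: GCT CAC CCC CTA ATG AAC ATC GCT CGA CAG ATT CTA GGT CAT AGT CGT ATT GCA AGT TAA GGC CTA CAT TGG — ATG at 15, stop TAA at 60 → 48 nt.
Frame -1: CCA ATG TAG GCC TTA ACT TGC AAT ACG ACT ATG ACC TAG AAT CTG TCG AGC GAT GTT CAT TAG GGG GTG AGC — ATG at 4, stop TAG at 7 → 6 nt; ATG at 31, stop TAG at 37 → 9 nt.
Frame -2: CAA TGT AGG CCT TAA CTT GCA ATA CGA CTA TGA CCT AGA ATC TGT CGA GCG ATG TTC ATT AGG GGG TGA GCA — ATG at 53, stop TGA at 68 → 18 nt.
Frame -3: AAT GTA GGC CTT AAC TTG CAA TAC GAC TAT GAC CTA GAA TCT GTC GAG CGA TGT TCA TTA GGG GGT GAG CAA — no ATG→stop ORF.
Longest ORF is 48 nt in frame +3 (positions 15–62).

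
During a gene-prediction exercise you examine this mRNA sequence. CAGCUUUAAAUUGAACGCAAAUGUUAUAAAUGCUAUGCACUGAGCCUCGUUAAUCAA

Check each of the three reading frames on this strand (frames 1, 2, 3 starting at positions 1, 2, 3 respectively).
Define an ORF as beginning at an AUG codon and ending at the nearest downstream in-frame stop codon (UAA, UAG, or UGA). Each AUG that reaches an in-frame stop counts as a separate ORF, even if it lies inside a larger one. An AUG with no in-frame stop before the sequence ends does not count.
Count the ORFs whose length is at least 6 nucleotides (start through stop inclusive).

Frame 1: CAG CUU UAA AUU GAA CGC AAA UGU UAU AAA UGC UAU GCA CUG AGC CUC GUU AAU CAA — no AUG→stop ORF.
Frame 2: AGC UUU AAA UUG AAC GCA AAU GUU AUA AAU GCU AUG CAC UGA GCC UCG UUA AUC — AUG at 35, stop UGA at 41 → 9 nt.
Frame 3: GCU UUA AAU UGA ACG CAA AUG UUA UAA AUG CUA UGC ACU GAG CCU CGU UAA UCA — AUG at 21, stop UAA at 27 → 9 nt; AUG at 30, stop UAA at 51 → 24 nt.
ORFs ≥ 6 nucleotides: frame 2 35–43 (9 nucleotides), frame 3 21–29 (9 nucleotides), frame 3 30–53 (24 nucleotides). Count = 3.

3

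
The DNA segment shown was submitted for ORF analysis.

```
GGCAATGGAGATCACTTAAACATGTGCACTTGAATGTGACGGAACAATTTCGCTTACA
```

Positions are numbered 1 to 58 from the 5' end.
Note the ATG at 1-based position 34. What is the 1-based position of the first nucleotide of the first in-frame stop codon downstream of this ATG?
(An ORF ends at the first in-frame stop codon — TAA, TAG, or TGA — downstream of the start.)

Codons from position 34: ATG (34–36), TGA (37–39).
TGA is a stop codon; it begins at position 37.

37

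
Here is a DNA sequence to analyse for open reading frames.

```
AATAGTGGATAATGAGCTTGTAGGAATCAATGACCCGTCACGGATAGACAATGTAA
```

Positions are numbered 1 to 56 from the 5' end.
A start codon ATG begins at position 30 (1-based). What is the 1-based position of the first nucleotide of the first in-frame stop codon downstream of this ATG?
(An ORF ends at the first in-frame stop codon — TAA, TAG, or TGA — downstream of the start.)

45

Codons from position 30: ATG (30–32), ACC (33–35), CGT (36–38), CAC (39–41), GGA (42–44), TAG (45–47).
TAG is a stop codon; it begins at position 45.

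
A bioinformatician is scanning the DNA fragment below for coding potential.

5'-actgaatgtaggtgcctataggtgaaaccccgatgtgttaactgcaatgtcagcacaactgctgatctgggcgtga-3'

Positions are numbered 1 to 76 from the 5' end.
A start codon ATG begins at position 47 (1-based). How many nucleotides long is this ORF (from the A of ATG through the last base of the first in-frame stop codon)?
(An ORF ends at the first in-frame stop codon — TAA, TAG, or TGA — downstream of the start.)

Codons from position 47: ATG (47–49), TCA (50–52), GCA (53–55), CAA (56–58), CTG (59–61), CTG (62–64), ATC (65–67), TGG (68–70), GCG (71–73), TGA (74–76).
TGA is the first in-frame stop; ORF spans 47–76, 30 nucleotides.

30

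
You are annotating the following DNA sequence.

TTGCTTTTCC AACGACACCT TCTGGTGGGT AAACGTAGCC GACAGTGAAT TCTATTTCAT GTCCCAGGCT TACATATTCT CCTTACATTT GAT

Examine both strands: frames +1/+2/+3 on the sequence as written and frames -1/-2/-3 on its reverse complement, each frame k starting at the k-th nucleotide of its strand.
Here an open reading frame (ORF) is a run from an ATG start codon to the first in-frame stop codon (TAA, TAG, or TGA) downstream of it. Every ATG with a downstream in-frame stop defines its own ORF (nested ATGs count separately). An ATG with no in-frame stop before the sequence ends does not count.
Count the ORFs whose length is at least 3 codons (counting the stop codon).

1

Reverse complement (5'→3'): ATCAAATGTAAGGAGAATATGTAAGCCTGGGACATGAAATAGAATTCACTGTCGGCTACGTTTACCCACCAGAAGGTGTCGTTGGAAAAGCAA
Frame +1: TTG CTT TTC CAA CGA CAC CTT CTG GTG GGT AAA CGT AGC CGA CAG TGA ATT CTA TTT CAT GTC CCA GGC TTA CAT ATT CTC CTT ACA TTT GAT — no ATG→stop ORF.
Frame +2: TGC TTT TCC AAC GAC ACC TTC TGG TGG GTA AAC GTA GCC GAC AGT GAA TTC TAT TTC ATG TCC CAG GCT TAC ATA TTC TCC TTA CAT TTG — no ATG→stop ORF.
Frame +3: GCT TTT CCA ACG ACA CCT TCT GGT GGG TAA ACG TAG CCG ACA GTG AAT TCT ATT TCA TGT CCC AGG CTT ACA TAT TCT CCT TAC ATT TGA — no ATG→stop ORF.
Frame -1: ATC AAA TGT AAG GAG AAT ATG TAA GCC TGG GAC ATG AAA TAG AAT TCA CTG TCG GCT ACG TTT ACC CAC CAG AAG GTG TCG TTG GAA AAG CAA — ATG at 19, stop TAA at 22 → 6 nt; ATG at 34, stop TAG at 40 → 9 nt.
Frame -2: TCA AAT GTA AGG AGA ATA TGT AAG CCT GGG ACA TGA AAT AGA ATT CAC TGT CGG CTA CGT TTA CCC ACC AGA AGG TGT CGT TGG AAA AGC — no ATG→stop ORF.
Frame -3: CAA ATG TAA GGA GAA TAT GTA AGC CTG GGA CAT GAA ATA GAA TTC ACT GTC GGC TAC GTT TAC CCA CCA GAA GGT GTC GTT GGA AAA GCA — ATG at 6, stop TAA at 9 → 6 nt.
ORFs ≥ 3 codons: frame -1 34–42 (3 codons). Count = 1.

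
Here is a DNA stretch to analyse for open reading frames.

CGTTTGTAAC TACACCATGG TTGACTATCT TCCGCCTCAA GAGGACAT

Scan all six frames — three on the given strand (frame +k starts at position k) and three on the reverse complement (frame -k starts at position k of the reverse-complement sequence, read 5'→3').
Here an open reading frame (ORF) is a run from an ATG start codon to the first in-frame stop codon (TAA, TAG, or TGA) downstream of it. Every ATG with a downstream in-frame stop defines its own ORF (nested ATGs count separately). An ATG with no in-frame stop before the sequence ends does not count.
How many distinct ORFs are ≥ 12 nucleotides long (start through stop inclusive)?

1

Reverse complement (5'→3'): ATGTCCTCTTGAGGCGGAAGATAGTCAACCATGGTGTAGTTACAAACG
Frame +1: CGT TTG TAA CTA CAC CAT GGT TGA CTA TCT TCC GCC TCA AGA GGA CAT — no ATG→stop ORF.
Frame +2: GTT TGT AAC TAC ACC ATG GTT GAC TAT CTT CCG CCT CAA GAG GAC — no ATG→stop ORF.
Frame +3: TTT GTA ACT ACA CCA TGG TTG ACT ATC TTC CGC CTC AAG AGG ACA — no ATG→stop ORF.
Frame -1: ATG TCC TCT TGA GGC GGA AGA TAG TCA ACC ATG GTG TAG TTA CAA ACG — ATG at 1, stop TGA at 10 → 12 nt; ATG at 31, stop TAG at 37 → 9 nt.
Frame -2: TGT CCT CTT GAG GCG GAA GAT AGT CAA CCA TGG TGT AGT TAC AAA — no ATG→stop ORF.
Frame -3: GTC CTC TTG AGG CGG AAG ATA GTC AAC CAT GGT GTA GTT ACA AAC — no ATG→stop ORF.
ORFs ≥ 12 nucleotides: frame -1 1–12 (12 nucleotides). Count = 1.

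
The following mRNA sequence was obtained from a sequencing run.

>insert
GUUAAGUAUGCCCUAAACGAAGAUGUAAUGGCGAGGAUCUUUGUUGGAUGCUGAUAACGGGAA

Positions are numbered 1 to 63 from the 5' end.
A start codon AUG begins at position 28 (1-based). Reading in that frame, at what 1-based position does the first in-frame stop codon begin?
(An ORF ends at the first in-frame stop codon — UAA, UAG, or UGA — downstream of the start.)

52

Codons from position 28: AUG (28–30), GCG (31–33), AGG (34–36), AUC (37–39), UUU (40–42), GUU (43–45), GGA (46–48), UGC (49–51), UGA (52–54).
UGA is a stop codon; it begins at position 52.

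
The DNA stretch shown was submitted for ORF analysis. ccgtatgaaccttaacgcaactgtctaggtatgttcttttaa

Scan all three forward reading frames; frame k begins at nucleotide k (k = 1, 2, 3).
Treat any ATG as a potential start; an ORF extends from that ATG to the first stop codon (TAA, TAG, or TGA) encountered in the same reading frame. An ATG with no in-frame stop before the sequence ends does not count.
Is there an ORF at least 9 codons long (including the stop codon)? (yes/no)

Frame 1: CCG TAT GAA CCT TAA CGC AAC TGT CTA GGT ATG TTC TTT TAA — ATG at 31, stop TAA at 40 → 12 nt.
Frame 2: CGT ATG AAC CTT AAC GCA ACT GTC TAG GTA TGT TCT TTT — ATG at 5, stop TAG at 26 → 24 nt.
Frame 3: GTA TGA ACC TTA ACG CAA CTG TCT AGG TAT GTT CTT TTA — no ATG→stop ORF.
Largest ORF found is 8 codons < 9, so no.

no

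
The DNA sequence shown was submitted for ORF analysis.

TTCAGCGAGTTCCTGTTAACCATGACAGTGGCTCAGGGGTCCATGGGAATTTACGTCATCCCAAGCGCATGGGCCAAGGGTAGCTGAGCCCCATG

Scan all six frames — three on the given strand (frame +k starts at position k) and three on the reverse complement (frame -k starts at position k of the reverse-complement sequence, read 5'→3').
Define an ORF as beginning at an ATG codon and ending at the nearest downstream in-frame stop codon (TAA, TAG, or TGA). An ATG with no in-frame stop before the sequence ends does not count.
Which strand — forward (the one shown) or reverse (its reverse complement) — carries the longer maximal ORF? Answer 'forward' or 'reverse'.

forward

Reverse complement (5'→3'): CATGGGGCTCAGCTACCCTTGGCCCATGCGCTTGGGATGACGTAAATTCCCATGGACCCCTGAGCCACTGTCATGGTTAACAGGAACTCGCTGAA
Frame +1: TTC AGC GAG TTC CTG TTA ACC ATG ACA GTG GCT CAG GGG TCC ATG GGA ATT TAC GTC ATC CCA AGC GCA TGG GCC AAG GGT AGC TGA GCC CCA — ATG at 22, stop TGA at 85 → 66 nt; ATG at 43, stop TGA at 85 → 45 nt.
Frame +2: TCA GCG AGT TCC TGT TAA CCA TGA CAG TGG CTC AGG GGT CCA TGG GAA TTT ACG TCA TCC CAA GCG CAT GGG CCA AGG GTA GCT GAG CCC CAT — no ATG→stop ORF.
Frame +3: CAG CGA GTT CCT GTT AAC CAT GAC AGT GGC TCA GGG GTC CAT GGG AAT TTA CGT CAT CCC AAG CGC ATG GGC CAA GGG TAG CTG AGC CCC ATG — ATG at 69, stop TAG at 81 → 15 nt.
Frame -1: CAT GGG GCT CAG CTA CCC TTG GCC CAT GCG CTT GGG ATG ACG TAA ATT CCC ATG GAC CCC TGA GCC ACT GTC ATG GTT AAC AGG AAC TCG CTG — ATG at 37, stop TAA at 43 → 9 nt; ATG at 52, stop TGA at 61 → 12 nt.
Frame -2: ATG GGG CTC AGC TAC CCT TGG CCC ATG CGC TTG GGA TGA CGT AAA TTC CCA TGG ACC CCT GAG CCA CTG TCA TGG TTA ACA GGA ACT CGC TGA — ATG at 2, stop TGA at 38 → 39 nt; ATG at 26, stop TGA at 38 → 15 nt.
Frame -3: TGG GGC TCA GCT ACC CTT GGC CCA TGC GCT TGG GAT GAC GTA AAT TCC CAT GGA CCC CTG AGC CAC TGT CAT GGT TAA CAG GAA CTC GCT GAA — no ATG→stop ORF.
Forward-strand max 66 nt; reverse-strand max 39 nt. The forward strand has the longer ORF.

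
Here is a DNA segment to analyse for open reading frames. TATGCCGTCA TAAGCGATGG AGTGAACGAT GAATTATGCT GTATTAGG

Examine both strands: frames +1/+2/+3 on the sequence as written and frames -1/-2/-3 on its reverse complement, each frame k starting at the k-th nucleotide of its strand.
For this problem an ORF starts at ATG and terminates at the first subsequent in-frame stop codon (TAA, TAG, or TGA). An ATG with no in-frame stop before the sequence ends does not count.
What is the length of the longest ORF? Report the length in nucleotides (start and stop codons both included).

Reverse complement (5'→3'): CCTAATACAGCATAATTCATCGTTCACTCCATCGCTTATGACGGCATA
Frame +1: TAT GCC GTC ATA AGC GAT GGA GTG AAC GAT GAA TTA TGC TGT ATT AGG — no ATG→stop ORF.
Frame +2: ATG CCG TCA TAA GCG ATG GAG TGA ACG ATG AAT TAT GCT GTA TTA — ATG at 2, stop TAA at 11 → 12 nt; ATG at 17, stop TGA at 23 → 9 nt.
Frame +3: TGC CGT CAT AAG CGA TGG AGT GAA CGA TGA ATT ATG CTG TAT TAG — ATG at 36, stop TAG at 45 → 12 nt.
Frame -1: CCT AAT ACA GCA TAA TTC ATC GTT CAC TCC ATC GCT TAT GAC GGC ATA — no ATG→stop ORF.
Frame -2: CTA ATA CAG CAT AAT TCA TCG TTC ACT CCA TCG CTT ATG ACG GCA — no ATG→stop ORF.
Frame -3: TAA TAC AGC ATA ATT CAT CGT TCA CTC CAT CGC TTA TGA CGG CAT — no ATG→stop ORF.
Longest: frame +2, positions 2–13, 12 nt = 4 codons = 3 aa. → 12 nucleotides.

12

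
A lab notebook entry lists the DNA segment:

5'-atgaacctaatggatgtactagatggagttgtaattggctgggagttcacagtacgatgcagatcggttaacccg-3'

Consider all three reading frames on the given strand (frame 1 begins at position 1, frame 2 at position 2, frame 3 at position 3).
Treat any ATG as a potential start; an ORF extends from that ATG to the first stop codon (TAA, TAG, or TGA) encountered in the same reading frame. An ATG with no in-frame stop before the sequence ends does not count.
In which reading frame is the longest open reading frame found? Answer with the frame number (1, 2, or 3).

Frame 1: ATG AAC CTA ATG GAT GTA CTA GAT GGA GTT GTA ATT GGC TGG GAG TTC ACA GTA CGA TGC AGA TCG GTT AAC CCG — no ATG→stop ORF.
Frame 2: TGA ACC TAA TGG ATG TAC TAG ATG GAG TTG TAA TTG GCT GGG AGT TCA CAG TAC GAT GCA GAT CGG TTA ACC — ATG at 14, stop TAG at 20 → 9 nt; ATG at 23, stop TAA at 32 → 12 nt.
Frame 3: GAA CCT AAT GGA TGT ACT AGA TGG AGT TGT AAT TGG CTG GGA GTT CAC AGT ACG ATG CAG ATC GGT TAA CCC — ATG at 57, stop TAA at 69 → 15 nt.
Longest ORF is 15 nt in frame 3 (positions 57–71).

3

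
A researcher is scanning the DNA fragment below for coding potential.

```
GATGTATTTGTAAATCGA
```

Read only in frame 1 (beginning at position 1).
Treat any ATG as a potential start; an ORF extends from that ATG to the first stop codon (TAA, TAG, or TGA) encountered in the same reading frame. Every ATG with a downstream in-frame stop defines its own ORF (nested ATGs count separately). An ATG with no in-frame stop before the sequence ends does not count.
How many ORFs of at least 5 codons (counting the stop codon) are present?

0

Frame 1: GAT GTA TTT GTA AAT CGA — no ATG→stop ORF.
No ORF reaches 5 codons. Count = 0.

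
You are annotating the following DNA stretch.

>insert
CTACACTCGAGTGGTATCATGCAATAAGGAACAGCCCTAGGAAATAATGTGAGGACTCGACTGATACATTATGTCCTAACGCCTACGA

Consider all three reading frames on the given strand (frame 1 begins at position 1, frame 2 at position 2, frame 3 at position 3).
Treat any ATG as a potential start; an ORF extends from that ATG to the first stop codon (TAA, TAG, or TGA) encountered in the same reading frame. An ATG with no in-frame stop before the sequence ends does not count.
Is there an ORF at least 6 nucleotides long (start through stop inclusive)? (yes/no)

yes

Frame 1: CTA CAC TCG AGT GGT ATC ATG CAA TAA GGA ACA GCC CTA GGA AAT AAT GTG AGG ACT CGA CTG ATA CAT TAT GTC CTA ACG CCT ACG — ATG at 19, stop TAA at 25 → 9 nt.
Frame 2: TAC ACT CGA GTG GTA TCA TGC AAT AAG GAA CAG CCC TAG GAA ATA ATG TGA GGA CTC GAC TGA TAC ATT ATG TCC TAA CGC CTA CGA — ATG at 47, stop TGA at 50 → 6 nt; ATG at 71, stop TAA at 77 → 9 nt.
Frame 3: ACA CTC GAG TGG TAT CAT GCA ATA AGG AAC AGC CCT AGG AAA TAA TGT GAG GAC TCG ACT GAT ACA TTA TGT CCT AAC GCC TAC — no ATG→stop ORF.
Frame 1 has an ORF of 9 nucleotides (positions 19–27) ≥ 6, so yes.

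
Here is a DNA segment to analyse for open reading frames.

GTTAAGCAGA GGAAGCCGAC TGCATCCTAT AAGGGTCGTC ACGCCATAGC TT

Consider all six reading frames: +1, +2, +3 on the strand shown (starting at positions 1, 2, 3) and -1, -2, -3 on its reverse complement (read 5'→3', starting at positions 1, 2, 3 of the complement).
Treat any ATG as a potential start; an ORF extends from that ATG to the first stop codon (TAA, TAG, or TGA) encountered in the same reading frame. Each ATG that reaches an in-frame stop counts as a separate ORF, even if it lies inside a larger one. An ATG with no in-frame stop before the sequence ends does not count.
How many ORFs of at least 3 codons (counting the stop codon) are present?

Reverse complement (5'→3'): AAGCTATGGCGTGACGACCCTTATAGGATGCAGTCGGCTTCCTCTGCTTAAC
Frame +1: GTT AAG CAG AGG AAG CCG ACT GCA TCC TAT AAG GGT CGT CAC GCC ATA GCT — no ATG→stop ORF.
Frame +2: TTA AGC AGA GGA AGC CGA CTG CAT CCT ATA AGG GTC GTC ACG CCA TAG CTT — no ATG→stop ORF.
Frame +3: TAA GCA GAG GAA GCC GAC TGC ATC CTA TAA GGG TCG TCA CGC CAT AGC — no ATG→stop ORF.
Frame -1: AAG CTA TGG CGT GAC GAC CCT TAT AGG ATG CAG TCG GCT TCC TCT GCT TAA — ATG at 28, stop TAA at 49 → 24 nt.
Frame -2: AGC TAT GGC GTG ACG ACC CTT ATA GGA TGC AGT CGG CTT CCT CTG CTT AAC — no ATG→stop ORF.
Frame -3: GCT ATG GCG TGA CGA CCC TTA TAG GAT GCA GTC GGC TTC CTC TGC TTA — ATG at 6, stop TGA at 12 → 9 nt.
ORFs ≥ 3 codons: frame -1 28–51 (8 codons), frame -3 6–14 (3 codons). Count = 2.

2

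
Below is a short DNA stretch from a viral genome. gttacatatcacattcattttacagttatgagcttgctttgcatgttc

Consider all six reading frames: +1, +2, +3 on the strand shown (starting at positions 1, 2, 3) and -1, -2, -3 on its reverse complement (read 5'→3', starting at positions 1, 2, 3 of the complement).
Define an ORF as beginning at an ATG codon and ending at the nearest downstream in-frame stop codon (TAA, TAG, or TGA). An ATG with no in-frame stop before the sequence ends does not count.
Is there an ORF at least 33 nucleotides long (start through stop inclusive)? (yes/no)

Reverse complement (5'→3'): GAACATGCAAAGCAAGCTCATAACTGTAAAATGAATGTGATATGTAAC
Frame +1: GTT ACA TAT CAC ATT CAT TTT ACA GTT ATG AGC TTG CTT TGC ATG TTC — no ATG→stop ORF.
Frame +2: TTA CAT ATC ACA TTC ATT TTA CAG TTA TGA GCT TGC TTT GCA TGT — no ATG→stop ORF.
Frame +3: TAC ATA TCA CAT TCA TTT TAC AGT TAT GAG CTT GCT TTG CAT GTT — no ATG→stop ORF.
Frame -1: GAA CAT GCA AAG CAA GCT CAT AAC TGT AAA ATG AAT GTG ATA TGT AAC — no ATG→stop ORF.
Frame -2: AAC ATG CAA AGC AAG CTC ATA ACT GTA AAA TGA ATG TGA TAT GTA — ATG at 5, stop TGA at 32 → 30 nt; ATG at 35, stop TGA at 38 → 6 nt.
Frame -3: ACA TGC AAA GCA AGC TCA TAA CTG TAA AAT GAA TGT GAT ATG TAA — ATG at 42, stop TAA at 45 → 6 nt.
Largest ORF found is 30 nucleotides < 33, so no.

no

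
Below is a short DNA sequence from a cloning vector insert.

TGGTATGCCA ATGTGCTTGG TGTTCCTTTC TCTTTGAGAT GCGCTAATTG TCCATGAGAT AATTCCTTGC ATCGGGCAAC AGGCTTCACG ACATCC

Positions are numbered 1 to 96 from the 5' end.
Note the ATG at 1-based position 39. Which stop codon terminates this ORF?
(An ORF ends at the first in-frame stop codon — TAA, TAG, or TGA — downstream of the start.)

Codons from position 39: ATG (39–41), CGC (42–44), TAA (45–47).
The first in-frame stop codon is TAA.

TAA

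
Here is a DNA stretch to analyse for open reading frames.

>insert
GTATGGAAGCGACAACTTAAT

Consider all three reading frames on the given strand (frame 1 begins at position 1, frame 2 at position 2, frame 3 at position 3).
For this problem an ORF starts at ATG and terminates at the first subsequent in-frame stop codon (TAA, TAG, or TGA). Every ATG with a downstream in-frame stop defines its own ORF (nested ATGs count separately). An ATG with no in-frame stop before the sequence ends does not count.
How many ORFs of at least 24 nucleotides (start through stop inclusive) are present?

0

Frame 1: GTA TGG AAG CGA CAA CTT AAT — no ATG→stop ORF.
Frame 2: TAT GGA AGC GAC AAC TTA — no ATG→stop ORF.
Frame 3: ATG GAA GCG ACA ACT TAA — ATG at 3, stop TAA at 18 → 18 nt.
No ORF reaches 24 nucleotides. Count = 0.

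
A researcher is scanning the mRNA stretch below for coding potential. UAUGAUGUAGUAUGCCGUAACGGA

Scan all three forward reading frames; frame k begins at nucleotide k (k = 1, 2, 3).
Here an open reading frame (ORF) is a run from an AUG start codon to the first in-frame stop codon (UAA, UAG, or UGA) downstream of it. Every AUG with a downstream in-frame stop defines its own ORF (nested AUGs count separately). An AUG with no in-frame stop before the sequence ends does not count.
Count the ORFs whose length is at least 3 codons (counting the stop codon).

Frame 1: UAU GAU GUA GUA UGC CGU AAC GGA — no AUG→stop ORF.
Frame 2: AUG AUG UAG UAU GCC GUA ACG — AUG at 2, stop UAG at 8 → 9 nt; AUG at 5, stop UAG at 8 → 6 nt.
Frame 3: UGA UGU AGU AUG CCG UAA CGG — AUG at 12, stop UAA at 18 → 9 nt.
ORFs ≥ 3 codons: frame 2 2–10 (3 codons), frame 3 12–20 (3 codons). Count = 2.

2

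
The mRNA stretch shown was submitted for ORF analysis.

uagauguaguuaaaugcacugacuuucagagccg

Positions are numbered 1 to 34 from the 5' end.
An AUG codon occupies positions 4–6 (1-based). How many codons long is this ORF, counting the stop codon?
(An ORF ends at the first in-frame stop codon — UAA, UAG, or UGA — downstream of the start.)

Codons from position 4: AUG (4–6), UAG (7–9).
UAG is the first in-frame stop; that's 2 codons including the stop.

2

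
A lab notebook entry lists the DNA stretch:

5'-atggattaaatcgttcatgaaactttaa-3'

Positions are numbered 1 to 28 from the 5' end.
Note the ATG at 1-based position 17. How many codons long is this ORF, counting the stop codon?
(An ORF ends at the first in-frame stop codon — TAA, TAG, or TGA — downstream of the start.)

Codons from position 17: ATG (17–19), AAA (20–22), CTT (23–25), TAA (26–28).
TAA is the first in-frame stop; that's 4 codons including the stop.

4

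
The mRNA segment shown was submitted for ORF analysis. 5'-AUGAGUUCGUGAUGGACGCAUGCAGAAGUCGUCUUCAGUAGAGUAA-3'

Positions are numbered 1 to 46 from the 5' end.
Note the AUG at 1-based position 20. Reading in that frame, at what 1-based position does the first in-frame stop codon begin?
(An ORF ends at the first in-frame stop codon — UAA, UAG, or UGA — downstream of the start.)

44

Codons from position 20: AUG (20–22), CAG (23–25), AAG (26–28), UCG (29–31), UCU (32–34), UCA (35–37), GUA (38–40), GAG (41–43), UAA (44–46).
UAA is a stop codon; it begins at position 44.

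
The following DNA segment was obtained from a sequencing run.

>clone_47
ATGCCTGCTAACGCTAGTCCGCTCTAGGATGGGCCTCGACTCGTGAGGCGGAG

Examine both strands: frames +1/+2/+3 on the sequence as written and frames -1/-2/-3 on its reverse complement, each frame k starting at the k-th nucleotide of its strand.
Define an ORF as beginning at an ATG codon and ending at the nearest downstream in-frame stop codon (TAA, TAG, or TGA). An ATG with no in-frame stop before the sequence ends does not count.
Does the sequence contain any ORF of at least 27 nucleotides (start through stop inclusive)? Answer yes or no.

Reverse complement (5'→3'): CTCCGCCTCACGAGTCGAGGCCCATCCTAGAGCGGACTAGCGTTAGCAGGCAT
Frame +1: ATG CCT GCT AAC GCT AGT CCG CTC TAG GAT GGG CCT CGA CTC GTG AGG CGG — ATG at 1, stop TAG at 25 → 27 nt.
Frame +2: TGC CTG CTA ACG CTA GTC CGC TCT AGG ATG GGC CTC GAC TCG TGA GGC GGA — ATG at 29, stop TGA at 44 → 18 nt.
Frame +3: GCC TGC TAA CGC TAG TCC GCT CTA GGA TGG GCC TCG ACT CGT GAG GCG GAG — no ATG→stop ORF.
Frame -1: CTC CGC CTC ACG AGT CGA GGC CCA TCC TAG AGC GGA CTA GCG TTA GCA GGC — no ATG→stop ORF.
Frame -2: TCC GCC TCA CGA GTC GAG GCC CAT CCT AGA GCG GAC TAG CGT TAG CAG GCA — no ATG→stop ORF.
Frame -3: CCG CCT CAC GAG TCG AGG CCC ATC CTA GAG CGG ACT AGC GTT AGC AGG CAT — no ATG→stop ORF.
Frame +1 has an ORF of 27 nucleotides (positions 1–27) ≥ 27, so yes.

yes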